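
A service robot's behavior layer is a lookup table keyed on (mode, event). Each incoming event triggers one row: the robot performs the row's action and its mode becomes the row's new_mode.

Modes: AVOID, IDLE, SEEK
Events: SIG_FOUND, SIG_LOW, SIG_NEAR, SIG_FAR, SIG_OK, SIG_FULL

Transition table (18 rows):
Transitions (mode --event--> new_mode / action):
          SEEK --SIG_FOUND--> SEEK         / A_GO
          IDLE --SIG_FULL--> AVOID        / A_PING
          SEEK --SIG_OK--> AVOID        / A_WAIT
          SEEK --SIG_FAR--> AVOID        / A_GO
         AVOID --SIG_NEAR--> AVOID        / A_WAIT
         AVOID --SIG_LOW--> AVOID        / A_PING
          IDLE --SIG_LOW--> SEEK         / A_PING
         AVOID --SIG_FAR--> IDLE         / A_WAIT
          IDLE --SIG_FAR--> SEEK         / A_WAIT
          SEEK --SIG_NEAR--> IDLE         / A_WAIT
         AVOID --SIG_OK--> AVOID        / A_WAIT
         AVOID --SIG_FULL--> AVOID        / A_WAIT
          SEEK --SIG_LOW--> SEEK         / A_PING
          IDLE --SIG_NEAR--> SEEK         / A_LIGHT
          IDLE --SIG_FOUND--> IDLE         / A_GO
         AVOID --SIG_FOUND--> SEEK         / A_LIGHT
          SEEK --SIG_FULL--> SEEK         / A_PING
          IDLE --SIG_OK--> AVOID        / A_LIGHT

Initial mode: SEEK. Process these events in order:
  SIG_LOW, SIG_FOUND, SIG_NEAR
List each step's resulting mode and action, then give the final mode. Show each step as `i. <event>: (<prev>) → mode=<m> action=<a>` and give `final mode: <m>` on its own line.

1. SIG_LOW: (SEEK) → mode=SEEK action=A_PING
2. SIG_FOUND: (SEEK) → mode=SEEK action=A_GO
3. SIG_NEAR: (SEEK) → mode=IDLE action=A_WAIT

final mode: IDLE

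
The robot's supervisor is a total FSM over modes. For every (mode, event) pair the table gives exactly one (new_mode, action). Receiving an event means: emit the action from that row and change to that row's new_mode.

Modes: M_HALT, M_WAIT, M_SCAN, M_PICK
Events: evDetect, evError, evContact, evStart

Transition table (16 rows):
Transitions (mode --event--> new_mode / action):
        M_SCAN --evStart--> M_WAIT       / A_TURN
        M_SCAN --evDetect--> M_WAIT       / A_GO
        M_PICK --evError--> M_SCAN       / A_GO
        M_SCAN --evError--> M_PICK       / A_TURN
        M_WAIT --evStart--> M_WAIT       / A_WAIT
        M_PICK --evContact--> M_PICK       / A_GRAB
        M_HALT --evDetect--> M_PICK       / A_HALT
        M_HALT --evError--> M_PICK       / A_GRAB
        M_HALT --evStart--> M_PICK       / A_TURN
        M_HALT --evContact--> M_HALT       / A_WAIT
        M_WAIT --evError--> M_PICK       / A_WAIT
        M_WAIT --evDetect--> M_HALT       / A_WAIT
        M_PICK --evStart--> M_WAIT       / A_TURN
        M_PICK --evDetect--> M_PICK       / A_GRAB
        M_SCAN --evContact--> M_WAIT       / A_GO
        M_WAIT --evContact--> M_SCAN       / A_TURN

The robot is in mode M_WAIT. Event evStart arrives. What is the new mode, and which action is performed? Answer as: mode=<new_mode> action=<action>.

current mode = M_WAIT; filter table to that mode:
  (M_WAIT, evStart) → (M_WAIT, A_WAIT)  ← event matches
  (M_WAIT, evError) → (M_PICK, A_WAIT)
  (M_WAIT, evDetect) → (M_HALT, A_WAIT)
  (M_WAIT, evContact) → (M_SCAN, A_TURN)
event = evStart selects (M_WAIT, A_WAIT)

mode=M_WAIT action=A_WAIT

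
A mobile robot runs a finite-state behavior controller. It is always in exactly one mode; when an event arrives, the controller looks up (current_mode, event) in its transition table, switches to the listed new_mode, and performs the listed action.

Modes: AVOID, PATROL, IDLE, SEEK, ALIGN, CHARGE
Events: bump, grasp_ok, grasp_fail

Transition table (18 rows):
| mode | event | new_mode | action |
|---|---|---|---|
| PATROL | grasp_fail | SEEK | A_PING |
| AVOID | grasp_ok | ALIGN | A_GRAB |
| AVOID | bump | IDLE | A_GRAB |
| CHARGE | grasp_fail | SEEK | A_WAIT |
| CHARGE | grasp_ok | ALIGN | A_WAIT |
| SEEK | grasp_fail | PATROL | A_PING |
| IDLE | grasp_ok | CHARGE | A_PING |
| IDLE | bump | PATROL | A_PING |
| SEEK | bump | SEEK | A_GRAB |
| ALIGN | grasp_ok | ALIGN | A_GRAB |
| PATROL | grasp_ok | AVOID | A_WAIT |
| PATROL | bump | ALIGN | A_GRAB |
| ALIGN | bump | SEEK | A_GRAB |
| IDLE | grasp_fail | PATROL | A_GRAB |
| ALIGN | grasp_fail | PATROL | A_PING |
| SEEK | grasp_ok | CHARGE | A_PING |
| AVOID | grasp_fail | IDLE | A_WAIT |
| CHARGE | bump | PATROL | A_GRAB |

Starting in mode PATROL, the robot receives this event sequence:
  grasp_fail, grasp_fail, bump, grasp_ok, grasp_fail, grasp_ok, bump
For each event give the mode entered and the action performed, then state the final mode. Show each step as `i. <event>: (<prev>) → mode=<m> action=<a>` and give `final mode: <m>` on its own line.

1. grasp_fail: (PATROL) → mode=SEEK action=A_PING
2. grasp_fail: (SEEK) → mode=PATROL action=A_PING
3. bump: (PATROL) → mode=ALIGN action=A_GRAB
4. grasp_ok: (ALIGN) → mode=ALIGN action=A_GRAB
5. grasp_fail: (ALIGN) → mode=PATROL action=A_PING
6. grasp_ok: (PATROL) → mode=AVOID action=A_WAIT
7. bump: (AVOID) → mode=IDLE action=A_GRAB

final mode: IDLE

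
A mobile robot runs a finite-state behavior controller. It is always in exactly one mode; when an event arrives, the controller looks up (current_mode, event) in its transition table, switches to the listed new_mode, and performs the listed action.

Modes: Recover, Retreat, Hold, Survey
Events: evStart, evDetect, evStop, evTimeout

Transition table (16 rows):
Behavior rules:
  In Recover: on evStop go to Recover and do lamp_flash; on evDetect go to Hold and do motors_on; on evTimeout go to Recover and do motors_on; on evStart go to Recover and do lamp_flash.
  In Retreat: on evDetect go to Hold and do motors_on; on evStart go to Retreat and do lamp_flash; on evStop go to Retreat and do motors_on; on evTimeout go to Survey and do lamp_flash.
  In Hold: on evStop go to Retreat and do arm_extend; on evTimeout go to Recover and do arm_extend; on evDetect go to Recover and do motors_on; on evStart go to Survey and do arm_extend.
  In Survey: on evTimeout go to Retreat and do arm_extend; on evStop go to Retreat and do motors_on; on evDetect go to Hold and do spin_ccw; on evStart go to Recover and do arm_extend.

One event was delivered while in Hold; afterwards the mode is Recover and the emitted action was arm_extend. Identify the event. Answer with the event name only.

try evStart: (Hold, evStart) → (Survey, arm_extend)
try evDetect: (Hold, evDetect) → (Recover, motors_on)
try evStop: (Hold, evStop) → (Retreat, arm_extend)
try evTimeout: (Hold, evTimeout) → (Recover, arm_extend)  ← matches

evTimeout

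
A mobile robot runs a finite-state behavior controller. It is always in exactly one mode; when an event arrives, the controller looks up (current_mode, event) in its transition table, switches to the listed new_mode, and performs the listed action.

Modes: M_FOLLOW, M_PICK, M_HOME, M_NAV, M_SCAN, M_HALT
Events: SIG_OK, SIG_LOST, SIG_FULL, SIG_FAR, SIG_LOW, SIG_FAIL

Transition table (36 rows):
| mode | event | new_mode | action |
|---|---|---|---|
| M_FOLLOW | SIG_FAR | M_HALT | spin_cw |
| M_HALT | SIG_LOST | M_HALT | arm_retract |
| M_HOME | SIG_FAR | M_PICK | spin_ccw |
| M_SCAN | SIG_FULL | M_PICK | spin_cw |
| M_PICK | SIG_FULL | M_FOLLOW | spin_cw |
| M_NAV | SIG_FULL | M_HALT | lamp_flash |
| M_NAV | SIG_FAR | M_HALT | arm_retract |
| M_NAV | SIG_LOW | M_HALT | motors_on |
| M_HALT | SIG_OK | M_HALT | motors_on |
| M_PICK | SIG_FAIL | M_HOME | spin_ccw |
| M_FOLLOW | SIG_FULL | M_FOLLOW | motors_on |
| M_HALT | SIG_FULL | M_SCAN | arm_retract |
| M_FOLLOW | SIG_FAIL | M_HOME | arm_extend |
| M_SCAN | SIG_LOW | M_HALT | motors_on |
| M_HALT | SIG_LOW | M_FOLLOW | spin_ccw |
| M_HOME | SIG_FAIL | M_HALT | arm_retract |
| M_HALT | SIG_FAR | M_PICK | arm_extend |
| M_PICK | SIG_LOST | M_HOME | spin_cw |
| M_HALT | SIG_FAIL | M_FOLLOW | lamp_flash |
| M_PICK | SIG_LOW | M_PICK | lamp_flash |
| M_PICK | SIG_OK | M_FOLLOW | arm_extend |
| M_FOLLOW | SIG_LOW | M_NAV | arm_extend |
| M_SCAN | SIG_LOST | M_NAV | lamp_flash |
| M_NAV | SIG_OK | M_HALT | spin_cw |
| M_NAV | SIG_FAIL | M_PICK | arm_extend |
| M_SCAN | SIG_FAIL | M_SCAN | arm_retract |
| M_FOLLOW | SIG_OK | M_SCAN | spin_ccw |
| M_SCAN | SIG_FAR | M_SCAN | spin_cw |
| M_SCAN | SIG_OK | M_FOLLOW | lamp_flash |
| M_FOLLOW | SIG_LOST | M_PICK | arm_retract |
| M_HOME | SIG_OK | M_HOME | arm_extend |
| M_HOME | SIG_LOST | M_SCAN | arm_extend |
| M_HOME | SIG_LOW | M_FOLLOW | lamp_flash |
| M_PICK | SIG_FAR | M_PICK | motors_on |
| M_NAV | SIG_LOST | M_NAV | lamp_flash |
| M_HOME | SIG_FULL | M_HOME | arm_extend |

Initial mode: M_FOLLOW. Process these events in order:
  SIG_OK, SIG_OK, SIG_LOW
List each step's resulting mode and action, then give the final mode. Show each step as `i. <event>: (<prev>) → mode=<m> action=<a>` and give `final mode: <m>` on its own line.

1. SIG_OK: (M_FOLLOW) → mode=M_SCAN action=spin_ccw
2. SIG_OK: (M_SCAN) → mode=M_FOLLOW action=lamp_flash
3. SIG_LOW: (M_FOLLOW) → mode=M_NAV action=arm_extend

final mode: M_NAV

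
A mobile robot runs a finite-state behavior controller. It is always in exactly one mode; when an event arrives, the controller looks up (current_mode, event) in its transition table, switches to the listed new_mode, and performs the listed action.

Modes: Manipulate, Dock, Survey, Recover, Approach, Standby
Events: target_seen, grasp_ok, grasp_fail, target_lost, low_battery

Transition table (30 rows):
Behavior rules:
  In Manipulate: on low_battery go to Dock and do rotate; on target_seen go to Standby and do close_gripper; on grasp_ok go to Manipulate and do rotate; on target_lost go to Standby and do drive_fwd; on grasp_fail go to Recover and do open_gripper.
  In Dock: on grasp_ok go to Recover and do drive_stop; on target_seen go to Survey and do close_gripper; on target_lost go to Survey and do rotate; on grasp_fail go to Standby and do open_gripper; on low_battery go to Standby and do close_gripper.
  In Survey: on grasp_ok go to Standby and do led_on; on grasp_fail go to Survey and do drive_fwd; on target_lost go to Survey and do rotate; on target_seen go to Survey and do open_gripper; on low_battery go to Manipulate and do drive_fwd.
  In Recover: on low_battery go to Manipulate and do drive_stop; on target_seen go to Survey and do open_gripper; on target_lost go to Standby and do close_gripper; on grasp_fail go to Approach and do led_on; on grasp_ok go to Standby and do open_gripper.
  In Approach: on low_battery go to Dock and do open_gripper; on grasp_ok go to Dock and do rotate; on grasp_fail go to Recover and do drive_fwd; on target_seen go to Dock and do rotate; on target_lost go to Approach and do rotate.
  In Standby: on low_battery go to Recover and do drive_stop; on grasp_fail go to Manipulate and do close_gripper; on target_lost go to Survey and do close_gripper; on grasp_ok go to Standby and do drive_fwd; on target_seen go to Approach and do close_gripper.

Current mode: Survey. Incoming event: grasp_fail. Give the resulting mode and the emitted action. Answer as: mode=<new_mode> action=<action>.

mode=Survey action=drive_fwd

current mode = Survey; filter table to that mode:
  (Survey, grasp_ok) → (Standby, led_on)
  (Survey, grasp_fail) → (Survey, drive_fwd)  ← event matches
  (Survey, target_lost) → (Survey, rotate)
  (Survey, target_seen) → (Survey, open_gripper)
  (Survey, low_battery) → (Manipulate, drive_fwd)
event = grasp_fail selects (Survey, drive_fwd)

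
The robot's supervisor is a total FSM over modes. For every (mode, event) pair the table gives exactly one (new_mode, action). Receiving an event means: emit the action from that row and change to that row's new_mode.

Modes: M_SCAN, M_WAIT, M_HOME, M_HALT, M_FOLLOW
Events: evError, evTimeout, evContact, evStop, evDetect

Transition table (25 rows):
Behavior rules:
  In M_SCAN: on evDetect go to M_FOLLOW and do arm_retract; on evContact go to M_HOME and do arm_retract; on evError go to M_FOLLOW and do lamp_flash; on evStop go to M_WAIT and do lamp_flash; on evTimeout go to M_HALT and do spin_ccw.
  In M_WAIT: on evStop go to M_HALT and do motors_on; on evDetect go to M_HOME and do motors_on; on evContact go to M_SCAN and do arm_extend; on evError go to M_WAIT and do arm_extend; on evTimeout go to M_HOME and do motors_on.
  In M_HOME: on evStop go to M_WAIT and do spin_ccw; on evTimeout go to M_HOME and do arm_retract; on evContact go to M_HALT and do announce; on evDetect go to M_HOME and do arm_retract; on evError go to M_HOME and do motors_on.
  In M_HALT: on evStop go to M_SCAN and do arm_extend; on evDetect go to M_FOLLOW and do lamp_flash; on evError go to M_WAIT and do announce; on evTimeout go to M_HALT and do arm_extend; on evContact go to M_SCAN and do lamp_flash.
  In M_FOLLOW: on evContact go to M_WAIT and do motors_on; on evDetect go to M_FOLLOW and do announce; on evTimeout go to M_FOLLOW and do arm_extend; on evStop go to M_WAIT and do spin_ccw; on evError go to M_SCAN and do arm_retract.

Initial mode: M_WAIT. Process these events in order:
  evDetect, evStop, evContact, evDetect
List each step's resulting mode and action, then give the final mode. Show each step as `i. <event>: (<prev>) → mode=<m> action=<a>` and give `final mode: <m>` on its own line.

final mode: M_FOLLOW

1. evDetect: (M_WAIT) → mode=M_HOME action=motors_on
2. evStop: (M_HOME) → mode=M_WAIT action=spin_ccw
3. evContact: (M_WAIT) → mode=M_SCAN action=arm_extend
4. evDetect: (M_SCAN) → mode=M_FOLLOW action=arm_retract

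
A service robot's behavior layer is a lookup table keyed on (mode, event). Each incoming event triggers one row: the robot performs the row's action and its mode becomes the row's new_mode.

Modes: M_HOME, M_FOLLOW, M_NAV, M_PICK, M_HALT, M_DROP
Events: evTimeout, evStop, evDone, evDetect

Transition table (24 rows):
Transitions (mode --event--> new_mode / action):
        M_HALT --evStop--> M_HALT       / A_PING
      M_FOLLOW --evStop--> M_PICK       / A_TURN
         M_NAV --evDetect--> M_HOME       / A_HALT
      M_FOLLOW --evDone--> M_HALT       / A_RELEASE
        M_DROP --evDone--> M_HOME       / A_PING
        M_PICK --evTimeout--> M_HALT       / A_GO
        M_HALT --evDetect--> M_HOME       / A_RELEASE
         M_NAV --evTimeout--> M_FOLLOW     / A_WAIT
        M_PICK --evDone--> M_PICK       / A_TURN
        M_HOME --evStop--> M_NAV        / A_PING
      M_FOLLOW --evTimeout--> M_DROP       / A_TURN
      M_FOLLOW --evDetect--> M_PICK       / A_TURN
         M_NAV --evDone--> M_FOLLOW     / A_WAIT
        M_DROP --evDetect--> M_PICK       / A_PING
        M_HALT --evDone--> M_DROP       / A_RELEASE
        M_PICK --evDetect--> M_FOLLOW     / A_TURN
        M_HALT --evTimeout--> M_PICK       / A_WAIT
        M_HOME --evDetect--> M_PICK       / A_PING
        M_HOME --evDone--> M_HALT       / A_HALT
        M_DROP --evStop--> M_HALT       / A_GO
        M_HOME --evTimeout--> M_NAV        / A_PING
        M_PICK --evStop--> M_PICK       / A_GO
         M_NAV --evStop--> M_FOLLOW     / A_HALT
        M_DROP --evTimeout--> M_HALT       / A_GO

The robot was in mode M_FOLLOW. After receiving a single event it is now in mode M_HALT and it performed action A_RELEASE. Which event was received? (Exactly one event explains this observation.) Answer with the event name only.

evDone

try evTimeout: (M_FOLLOW, evTimeout) → (M_DROP, A_TURN)
try evStop: (M_FOLLOW, evStop) → (M_PICK, A_TURN)
try evDone: (M_FOLLOW, evDone) → (M_HALT, A_RELEASE)  ← matches
try evDetect: (M_FOLLOW, evDetect) → (M_PICK, A_TURN)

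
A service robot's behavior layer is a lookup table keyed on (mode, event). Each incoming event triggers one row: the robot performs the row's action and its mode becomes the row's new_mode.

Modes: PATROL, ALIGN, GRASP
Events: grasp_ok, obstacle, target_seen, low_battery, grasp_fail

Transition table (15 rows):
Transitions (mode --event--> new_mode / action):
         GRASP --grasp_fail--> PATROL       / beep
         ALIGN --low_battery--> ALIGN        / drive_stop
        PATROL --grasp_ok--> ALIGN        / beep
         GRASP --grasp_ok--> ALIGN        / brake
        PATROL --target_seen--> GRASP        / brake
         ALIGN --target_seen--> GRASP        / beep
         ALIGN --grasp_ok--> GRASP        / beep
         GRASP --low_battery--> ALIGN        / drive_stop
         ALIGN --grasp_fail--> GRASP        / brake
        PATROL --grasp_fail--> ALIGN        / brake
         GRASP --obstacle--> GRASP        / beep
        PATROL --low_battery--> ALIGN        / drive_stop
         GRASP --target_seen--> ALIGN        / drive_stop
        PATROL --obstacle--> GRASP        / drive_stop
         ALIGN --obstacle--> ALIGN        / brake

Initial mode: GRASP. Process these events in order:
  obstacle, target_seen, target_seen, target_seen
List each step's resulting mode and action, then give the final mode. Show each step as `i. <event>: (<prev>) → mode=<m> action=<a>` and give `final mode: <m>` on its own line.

1. obstacle: (GRASP) → mode=GRASP action=beep
2. target_seen: (GRASP) → mode=ALIGN action=drive_stop
3. target_seen: (ALIGN) → mode=GRASP action=beep
4. target_seen: (GRASP) → mode=ALIGN action=drive_stop

final mode: ALIGN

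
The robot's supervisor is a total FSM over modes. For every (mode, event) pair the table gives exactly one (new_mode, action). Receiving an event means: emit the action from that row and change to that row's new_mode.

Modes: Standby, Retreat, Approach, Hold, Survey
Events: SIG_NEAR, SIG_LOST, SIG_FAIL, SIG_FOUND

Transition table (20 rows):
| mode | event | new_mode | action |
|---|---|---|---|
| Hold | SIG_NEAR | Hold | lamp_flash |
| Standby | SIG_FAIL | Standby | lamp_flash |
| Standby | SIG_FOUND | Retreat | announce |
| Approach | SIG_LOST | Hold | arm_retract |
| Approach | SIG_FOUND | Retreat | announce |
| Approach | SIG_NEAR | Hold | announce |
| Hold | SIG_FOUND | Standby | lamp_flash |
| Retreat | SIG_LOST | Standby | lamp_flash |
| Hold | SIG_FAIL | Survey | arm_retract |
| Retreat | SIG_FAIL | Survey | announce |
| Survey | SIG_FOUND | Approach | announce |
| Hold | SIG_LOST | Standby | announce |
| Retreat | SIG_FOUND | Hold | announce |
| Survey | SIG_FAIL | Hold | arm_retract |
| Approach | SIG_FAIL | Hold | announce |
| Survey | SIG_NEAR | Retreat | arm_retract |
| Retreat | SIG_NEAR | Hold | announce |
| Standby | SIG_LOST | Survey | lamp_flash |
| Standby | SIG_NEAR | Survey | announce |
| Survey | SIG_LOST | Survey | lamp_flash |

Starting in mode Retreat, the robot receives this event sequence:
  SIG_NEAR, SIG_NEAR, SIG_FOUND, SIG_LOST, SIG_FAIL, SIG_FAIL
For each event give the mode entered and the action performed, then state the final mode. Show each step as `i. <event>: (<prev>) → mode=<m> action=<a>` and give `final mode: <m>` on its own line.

1. SIG_NEAR: (Retreat) → mode=Hold action=announce
2. SIG_NEAR: (Hold) → mode=Hold action=lamp_flash
3. SIG_FOUND: (Hold) → mode=Standby action=lamp_flash
4. SIG_LOST: (Standby) → mode=Survey action=lamp_flash
5. SIG_FAIL: (Survey) → mode=Hold action=arm_retract
6. SIG_FAIL: (Hold) → mode=Survey action=arm_retract

final mode: Survey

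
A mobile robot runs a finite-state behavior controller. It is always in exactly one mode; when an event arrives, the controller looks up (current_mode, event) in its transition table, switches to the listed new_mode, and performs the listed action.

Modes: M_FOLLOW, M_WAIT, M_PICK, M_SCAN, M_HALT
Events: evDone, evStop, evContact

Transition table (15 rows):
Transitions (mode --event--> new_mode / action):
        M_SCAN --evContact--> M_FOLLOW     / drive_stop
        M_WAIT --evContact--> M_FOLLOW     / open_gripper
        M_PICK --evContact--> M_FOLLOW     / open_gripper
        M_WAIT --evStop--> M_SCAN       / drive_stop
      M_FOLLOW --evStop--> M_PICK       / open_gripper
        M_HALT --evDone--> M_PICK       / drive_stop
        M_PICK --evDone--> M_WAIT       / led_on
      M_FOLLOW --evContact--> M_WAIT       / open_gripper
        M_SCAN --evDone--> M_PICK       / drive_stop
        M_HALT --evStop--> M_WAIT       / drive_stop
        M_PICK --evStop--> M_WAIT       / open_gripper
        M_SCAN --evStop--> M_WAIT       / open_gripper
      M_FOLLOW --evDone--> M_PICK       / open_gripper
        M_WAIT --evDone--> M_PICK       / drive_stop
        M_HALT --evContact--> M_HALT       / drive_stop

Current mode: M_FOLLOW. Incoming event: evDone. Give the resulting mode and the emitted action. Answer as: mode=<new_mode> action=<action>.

current mode = M_FOLLOW; filter table to that mode:
  (M_FOLLOW, evStop) → (M_PICK, open_gripper)
  (M_FOLLOW, evContact) → (M_WAIT, open_gripper)
  (M_FOLLOW, evDone) → (M_PICK, open_gripper)  ← event matches
event = evDone selects (M_PICK, open_gripper)

mode=M_PICK action=open_gripper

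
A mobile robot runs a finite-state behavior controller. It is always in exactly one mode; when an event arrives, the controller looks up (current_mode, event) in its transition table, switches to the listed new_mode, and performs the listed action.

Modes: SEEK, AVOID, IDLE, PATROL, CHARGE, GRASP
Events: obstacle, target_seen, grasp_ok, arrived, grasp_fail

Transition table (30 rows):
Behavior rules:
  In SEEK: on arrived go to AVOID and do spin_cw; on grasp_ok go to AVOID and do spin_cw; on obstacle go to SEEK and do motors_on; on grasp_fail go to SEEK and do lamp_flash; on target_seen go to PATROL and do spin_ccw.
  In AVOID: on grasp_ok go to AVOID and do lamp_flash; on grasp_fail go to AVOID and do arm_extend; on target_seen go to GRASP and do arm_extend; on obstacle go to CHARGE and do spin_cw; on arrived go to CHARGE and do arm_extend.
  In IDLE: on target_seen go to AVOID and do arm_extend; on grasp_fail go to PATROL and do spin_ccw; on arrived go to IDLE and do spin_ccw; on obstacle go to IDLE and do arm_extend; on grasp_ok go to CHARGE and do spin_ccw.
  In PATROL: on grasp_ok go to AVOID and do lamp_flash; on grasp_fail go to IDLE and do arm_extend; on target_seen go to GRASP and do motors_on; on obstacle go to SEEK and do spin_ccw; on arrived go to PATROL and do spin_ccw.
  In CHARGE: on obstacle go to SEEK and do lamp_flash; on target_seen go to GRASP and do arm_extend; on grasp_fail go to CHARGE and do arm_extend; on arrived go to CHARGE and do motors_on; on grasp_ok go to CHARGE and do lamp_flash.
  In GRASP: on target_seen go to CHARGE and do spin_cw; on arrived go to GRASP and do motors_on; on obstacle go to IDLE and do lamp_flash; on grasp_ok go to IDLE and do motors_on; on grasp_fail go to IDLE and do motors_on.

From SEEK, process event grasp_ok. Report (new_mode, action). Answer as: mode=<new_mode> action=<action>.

mode=AVOID action=spin_cw

current mode = SEEK; filter table to that mode:
  (SEEK, arrived) → (AVOID, spin_cw)
  (SEEK, grasp_ok) → (AVOID, spin_cw)  ← event matches
  (SEEK, obstacle) → (SEEK, motors_on)
  (SEEK, grasp_fail) → (SEEK, lamp_flash)
  (SEEK, target_seen) → (PATROL, spin_ccw)
event = grasp_ok selects (AVOID, spin_cw)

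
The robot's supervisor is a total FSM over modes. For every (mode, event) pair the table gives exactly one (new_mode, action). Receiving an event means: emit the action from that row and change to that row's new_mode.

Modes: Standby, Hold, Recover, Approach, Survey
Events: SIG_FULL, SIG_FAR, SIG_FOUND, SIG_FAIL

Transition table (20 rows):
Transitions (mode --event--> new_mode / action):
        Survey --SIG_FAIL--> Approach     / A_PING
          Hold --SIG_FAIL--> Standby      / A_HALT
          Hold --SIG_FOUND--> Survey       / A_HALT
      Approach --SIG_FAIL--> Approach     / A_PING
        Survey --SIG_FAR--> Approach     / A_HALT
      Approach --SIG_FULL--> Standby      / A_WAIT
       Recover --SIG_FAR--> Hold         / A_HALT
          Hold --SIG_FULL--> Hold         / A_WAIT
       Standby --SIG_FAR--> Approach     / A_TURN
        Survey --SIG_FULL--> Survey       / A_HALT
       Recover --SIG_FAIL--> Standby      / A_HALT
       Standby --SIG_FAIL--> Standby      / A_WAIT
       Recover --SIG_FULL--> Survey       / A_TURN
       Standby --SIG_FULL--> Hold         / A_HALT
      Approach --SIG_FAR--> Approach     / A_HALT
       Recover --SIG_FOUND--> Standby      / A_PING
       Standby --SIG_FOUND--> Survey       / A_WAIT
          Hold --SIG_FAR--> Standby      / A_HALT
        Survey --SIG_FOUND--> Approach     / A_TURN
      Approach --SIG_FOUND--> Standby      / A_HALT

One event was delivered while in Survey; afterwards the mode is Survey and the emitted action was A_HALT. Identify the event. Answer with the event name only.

SIG_FULL

try SIG_FULL: (Survey, SIG_FULL) → (Survey, A_HALT)  ← matches
try SIG_FAR: (Survey, SIG_FAR) → (Approach, A_HALT)
try SIG_FOUND: (Survey, SIG_FOUND) → (Approach, A_TURN)
try SIG_FAIL: (Survey, SIG_FAIL) → (Approach, A_PING)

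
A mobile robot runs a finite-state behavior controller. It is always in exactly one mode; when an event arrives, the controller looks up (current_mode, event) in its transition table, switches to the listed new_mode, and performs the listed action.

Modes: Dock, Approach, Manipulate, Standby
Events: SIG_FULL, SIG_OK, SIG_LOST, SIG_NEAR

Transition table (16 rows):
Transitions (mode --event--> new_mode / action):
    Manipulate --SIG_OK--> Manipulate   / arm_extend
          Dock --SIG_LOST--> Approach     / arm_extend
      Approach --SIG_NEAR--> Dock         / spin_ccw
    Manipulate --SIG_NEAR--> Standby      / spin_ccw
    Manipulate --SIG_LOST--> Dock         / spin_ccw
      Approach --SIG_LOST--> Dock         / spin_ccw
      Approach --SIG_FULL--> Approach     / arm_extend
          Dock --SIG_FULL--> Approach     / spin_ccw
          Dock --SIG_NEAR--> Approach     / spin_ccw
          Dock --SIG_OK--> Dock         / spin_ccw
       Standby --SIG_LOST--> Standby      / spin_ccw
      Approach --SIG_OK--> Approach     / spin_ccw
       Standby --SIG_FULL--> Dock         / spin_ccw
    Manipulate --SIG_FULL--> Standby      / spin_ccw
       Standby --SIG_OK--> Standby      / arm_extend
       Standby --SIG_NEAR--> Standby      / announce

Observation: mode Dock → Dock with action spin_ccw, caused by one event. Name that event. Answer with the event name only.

try SIG_FULL: (Dock, SIG_FULL) → (Approach, spin_ccw)
try SIG_OK: (Dock, SIG_OK) → (Dock, spin_ccw)  ← matches
try SIG_LOST: (Dock, SIG_LOST) → (Approach, arm_extend)
try SIG_NEAR: (Dock, SIG_NEAR) → (Approach, spin_ccw)

SIG_OK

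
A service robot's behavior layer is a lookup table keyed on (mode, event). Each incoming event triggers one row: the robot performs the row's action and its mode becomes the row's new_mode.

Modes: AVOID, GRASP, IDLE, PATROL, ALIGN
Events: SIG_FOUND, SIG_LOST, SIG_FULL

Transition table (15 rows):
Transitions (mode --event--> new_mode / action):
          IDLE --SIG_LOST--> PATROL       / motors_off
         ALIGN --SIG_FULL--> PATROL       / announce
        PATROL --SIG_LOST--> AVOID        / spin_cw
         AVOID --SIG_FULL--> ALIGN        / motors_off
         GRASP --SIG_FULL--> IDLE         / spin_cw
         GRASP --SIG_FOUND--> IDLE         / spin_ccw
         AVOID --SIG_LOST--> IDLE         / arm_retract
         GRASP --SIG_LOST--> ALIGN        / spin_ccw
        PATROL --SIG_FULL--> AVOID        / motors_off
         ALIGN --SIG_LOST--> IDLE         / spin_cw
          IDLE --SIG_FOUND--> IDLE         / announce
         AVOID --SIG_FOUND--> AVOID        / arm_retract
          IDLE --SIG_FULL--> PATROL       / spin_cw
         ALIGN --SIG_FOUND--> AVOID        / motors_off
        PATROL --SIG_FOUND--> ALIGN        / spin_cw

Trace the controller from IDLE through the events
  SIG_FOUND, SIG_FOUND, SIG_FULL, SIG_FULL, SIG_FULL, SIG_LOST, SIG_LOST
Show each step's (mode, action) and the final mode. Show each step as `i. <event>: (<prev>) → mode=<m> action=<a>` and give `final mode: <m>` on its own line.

1. SIG_FOUND: (IDLE) → mode=IDLE action=announce
2. SIG_FOUND: (IDLE) → mode=IDLE action=announce
3. SIG_FULL: (IDLE) → mode=PATROL action=spin_cw
4. SIG_FULL: (PATROL) → mode=AVOID action=motors_off
5. SIG_FULL: (AVOID) → mode=ALIGN action=motors_off
6. SIG_LOST: (ALIGN) → mode=IDLE action=spin_cw
7. SIG_LOST: (IDLE) → mode=PATROL action=motors_off

final mode: PATROL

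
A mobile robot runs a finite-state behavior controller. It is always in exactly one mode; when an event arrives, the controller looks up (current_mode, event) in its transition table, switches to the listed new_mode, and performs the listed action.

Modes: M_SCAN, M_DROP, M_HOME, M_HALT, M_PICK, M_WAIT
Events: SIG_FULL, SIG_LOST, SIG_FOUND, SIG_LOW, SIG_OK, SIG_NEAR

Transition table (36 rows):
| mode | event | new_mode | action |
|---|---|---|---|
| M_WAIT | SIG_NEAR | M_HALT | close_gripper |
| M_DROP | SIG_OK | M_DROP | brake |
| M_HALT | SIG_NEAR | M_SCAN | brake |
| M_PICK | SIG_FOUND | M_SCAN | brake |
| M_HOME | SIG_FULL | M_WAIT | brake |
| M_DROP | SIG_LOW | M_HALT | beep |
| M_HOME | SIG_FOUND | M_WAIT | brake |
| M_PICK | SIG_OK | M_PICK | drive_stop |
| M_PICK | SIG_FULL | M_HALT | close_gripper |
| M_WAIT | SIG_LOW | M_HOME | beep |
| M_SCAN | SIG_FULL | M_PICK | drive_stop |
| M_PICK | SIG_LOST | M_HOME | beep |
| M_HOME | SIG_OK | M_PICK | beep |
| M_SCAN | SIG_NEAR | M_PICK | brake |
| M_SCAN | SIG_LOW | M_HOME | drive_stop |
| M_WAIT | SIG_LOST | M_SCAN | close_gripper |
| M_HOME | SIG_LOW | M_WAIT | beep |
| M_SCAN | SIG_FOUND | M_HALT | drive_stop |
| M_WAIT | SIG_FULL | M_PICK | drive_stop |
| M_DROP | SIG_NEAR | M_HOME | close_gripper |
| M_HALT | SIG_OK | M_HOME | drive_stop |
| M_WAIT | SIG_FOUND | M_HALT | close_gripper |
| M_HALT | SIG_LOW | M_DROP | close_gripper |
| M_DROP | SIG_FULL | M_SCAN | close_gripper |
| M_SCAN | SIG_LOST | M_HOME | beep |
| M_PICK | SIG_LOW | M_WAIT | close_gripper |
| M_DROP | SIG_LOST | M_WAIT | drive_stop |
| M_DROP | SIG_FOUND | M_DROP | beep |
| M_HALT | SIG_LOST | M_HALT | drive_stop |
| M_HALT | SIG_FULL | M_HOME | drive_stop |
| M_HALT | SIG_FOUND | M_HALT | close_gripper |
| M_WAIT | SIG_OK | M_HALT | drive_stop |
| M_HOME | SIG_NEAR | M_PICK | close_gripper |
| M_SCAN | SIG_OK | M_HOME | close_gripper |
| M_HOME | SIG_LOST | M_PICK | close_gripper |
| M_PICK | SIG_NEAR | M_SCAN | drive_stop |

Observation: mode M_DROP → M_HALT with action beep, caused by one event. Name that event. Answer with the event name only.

SIG_LOW

try SIG_FULL: (M_DROP, SIG_FULL) → (M_SCAN, close_gripper)
try SIG_LOST: (M_DROP, SIG_LOST) → (M_WAIT, drive_stop)
try SIG_FOUND: (M_DROP, SIG_FOUND) → (M_DROP, beep)
try SIG_LOW: (M_DROP, SIG_LOW) → (M_HALT, beep)  ← matches
try SIG_OK: (M_DROP, SIG_OK) → (M_DROP, brake)
try SIG_NEAR: (M_DROP, SIG_NEAR) → (M_HOME, close_gripper)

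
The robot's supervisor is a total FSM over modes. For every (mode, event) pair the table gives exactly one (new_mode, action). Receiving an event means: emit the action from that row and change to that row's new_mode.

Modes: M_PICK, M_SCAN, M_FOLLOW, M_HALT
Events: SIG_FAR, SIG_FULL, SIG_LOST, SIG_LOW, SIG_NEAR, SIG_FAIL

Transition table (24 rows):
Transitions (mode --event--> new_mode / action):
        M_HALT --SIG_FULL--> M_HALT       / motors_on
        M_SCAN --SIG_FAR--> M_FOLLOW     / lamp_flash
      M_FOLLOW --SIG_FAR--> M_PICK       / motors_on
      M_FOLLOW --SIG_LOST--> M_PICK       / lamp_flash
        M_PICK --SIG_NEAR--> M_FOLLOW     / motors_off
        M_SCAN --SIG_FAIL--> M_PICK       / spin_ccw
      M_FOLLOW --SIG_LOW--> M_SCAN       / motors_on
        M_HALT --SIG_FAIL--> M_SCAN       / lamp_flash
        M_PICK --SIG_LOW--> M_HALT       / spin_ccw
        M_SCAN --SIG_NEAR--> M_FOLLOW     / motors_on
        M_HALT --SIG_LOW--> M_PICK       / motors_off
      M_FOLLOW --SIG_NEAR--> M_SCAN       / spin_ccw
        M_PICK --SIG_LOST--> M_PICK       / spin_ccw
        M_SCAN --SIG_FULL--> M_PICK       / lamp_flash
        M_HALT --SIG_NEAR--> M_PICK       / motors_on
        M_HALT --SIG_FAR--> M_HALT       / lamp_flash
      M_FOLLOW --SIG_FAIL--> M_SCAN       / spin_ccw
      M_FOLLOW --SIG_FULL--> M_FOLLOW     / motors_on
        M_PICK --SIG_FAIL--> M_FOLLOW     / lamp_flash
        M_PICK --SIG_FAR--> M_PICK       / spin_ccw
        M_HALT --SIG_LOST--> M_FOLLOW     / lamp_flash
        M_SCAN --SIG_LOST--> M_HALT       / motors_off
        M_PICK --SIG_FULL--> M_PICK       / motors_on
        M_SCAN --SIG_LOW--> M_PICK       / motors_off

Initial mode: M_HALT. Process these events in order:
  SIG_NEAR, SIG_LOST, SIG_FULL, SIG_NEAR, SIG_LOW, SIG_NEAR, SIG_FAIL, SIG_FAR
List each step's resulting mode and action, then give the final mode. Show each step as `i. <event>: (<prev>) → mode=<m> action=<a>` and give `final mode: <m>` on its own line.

final mode: M_FOLLOW

1. SIG_NEAR: (M_HALT) → mode=M_PICK action=motors_on
2. SIG_LOST: (M_PICK) → mode=M_PICK action=spin_ccw
3. SIG_FULL: (M_PICK) → mode=M_PICK action=motors_on
4. SIG_NEAR: (M_PICK) → mode=M_FOLLOW action=motors_off
5. SIG_LOW: (M_FOLLOW) → mode=M_SCAN action=motors_on
6. SIG_NEAR: (M_SCAN) → mode=M_FOLLOW action=motors_on
7. SIG_FAIL: (M_FOLLOW) → mode=M_SCAN action=spin_ccw
8. SIG_FAR: (M_SCAN) → mode=M_FOLLOW action=lamp_flash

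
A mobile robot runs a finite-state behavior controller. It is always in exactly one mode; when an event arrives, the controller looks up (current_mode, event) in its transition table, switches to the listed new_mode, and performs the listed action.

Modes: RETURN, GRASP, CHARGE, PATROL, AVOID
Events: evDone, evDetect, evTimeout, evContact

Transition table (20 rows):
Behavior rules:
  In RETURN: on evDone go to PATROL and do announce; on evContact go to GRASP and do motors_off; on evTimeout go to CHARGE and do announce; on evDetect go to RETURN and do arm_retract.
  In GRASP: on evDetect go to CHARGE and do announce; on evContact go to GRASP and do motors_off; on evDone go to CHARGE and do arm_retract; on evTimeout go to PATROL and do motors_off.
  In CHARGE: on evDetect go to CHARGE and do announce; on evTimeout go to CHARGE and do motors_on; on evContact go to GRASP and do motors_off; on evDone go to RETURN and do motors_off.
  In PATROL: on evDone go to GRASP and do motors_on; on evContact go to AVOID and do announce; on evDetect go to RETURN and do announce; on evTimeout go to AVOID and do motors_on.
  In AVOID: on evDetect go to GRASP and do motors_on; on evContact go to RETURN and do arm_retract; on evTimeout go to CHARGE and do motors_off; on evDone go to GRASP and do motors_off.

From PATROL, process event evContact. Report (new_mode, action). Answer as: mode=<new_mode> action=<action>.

mode=AVOID action=announce

current mode = PATROL; filter table to that mode:
  (PATROL, evDone) → (GRASP, motors_on)
  (PATROL, evContact) → (AVOID, announce)  ← event matches
  (PATROL, evDetect) → (RETURN, announce)
  (PATROL, evTimeout) → (AVOID, motors_on)
event = evContact selects (AVOID, announce)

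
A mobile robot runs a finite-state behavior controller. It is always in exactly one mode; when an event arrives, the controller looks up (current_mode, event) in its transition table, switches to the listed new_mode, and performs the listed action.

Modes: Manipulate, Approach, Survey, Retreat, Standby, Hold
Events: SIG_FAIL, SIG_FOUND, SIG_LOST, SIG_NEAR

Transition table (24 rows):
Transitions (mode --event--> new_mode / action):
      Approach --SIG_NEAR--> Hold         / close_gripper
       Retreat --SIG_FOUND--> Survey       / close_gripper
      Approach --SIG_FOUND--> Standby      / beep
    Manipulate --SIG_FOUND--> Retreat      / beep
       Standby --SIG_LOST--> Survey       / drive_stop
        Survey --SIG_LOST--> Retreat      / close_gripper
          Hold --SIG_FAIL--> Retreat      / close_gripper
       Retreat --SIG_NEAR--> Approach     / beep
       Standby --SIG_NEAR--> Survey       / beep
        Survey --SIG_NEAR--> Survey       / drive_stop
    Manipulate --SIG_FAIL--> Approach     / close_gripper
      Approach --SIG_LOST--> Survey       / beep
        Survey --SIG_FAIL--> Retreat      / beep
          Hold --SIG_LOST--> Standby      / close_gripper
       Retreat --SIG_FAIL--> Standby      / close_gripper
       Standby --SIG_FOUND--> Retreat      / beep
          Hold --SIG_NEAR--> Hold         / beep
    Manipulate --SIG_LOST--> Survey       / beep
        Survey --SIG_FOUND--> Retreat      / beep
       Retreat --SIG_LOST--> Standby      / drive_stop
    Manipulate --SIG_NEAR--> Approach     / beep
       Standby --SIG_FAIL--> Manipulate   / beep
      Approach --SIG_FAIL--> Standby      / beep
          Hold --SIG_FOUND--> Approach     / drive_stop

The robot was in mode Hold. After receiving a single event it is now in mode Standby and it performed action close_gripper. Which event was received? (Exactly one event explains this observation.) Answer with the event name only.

SIG_LOST

try SIG_FAIL: (Hold, SIG_FAIL) → (Retreat, close_gripper)
try SIG_FOUND: (Hold, SIG_FOUND) → (Approach, drive_stop)
try SIG_LOST: (Hold, SIG_LOST) → (Standby, close_gripper)  ← matches
try SIG_NEAR: (Hold, SIG_NEAR) → (Hold, beep)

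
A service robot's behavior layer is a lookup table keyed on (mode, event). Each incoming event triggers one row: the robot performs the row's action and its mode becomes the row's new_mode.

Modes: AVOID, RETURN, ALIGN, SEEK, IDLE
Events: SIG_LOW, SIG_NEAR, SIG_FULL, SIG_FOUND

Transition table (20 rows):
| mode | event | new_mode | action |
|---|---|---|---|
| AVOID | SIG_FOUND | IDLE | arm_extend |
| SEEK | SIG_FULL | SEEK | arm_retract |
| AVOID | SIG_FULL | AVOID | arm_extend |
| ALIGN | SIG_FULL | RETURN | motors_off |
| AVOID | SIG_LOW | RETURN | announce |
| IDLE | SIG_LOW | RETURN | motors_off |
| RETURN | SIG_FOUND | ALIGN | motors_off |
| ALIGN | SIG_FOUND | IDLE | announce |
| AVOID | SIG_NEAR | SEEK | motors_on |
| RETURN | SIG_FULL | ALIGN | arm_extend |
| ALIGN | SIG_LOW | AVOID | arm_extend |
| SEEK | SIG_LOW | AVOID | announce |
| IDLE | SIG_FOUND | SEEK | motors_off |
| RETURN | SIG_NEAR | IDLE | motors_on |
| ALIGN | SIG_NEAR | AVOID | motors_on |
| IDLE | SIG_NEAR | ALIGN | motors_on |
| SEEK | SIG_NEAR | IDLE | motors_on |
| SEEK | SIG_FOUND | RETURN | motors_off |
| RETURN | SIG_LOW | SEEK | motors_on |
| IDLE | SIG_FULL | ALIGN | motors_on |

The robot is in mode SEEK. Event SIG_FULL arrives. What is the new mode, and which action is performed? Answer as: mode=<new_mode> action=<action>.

current mode = SEEK; filter table to that mode:
  (SEEK, SIG_FULL) → (SEEK, arm_retract)  ← event matches
  (SEEK, SIG_LOW) → (AVOID, announce)
  (SEEK, SIG_NEAR) → (IDLE, motors_on)
  (SEEK, SIG_FOUND) → (RETURN, motors_off)
event = SIG_FULL selects (SEEK, arm_retract)

mode=SEEK action=arm_retract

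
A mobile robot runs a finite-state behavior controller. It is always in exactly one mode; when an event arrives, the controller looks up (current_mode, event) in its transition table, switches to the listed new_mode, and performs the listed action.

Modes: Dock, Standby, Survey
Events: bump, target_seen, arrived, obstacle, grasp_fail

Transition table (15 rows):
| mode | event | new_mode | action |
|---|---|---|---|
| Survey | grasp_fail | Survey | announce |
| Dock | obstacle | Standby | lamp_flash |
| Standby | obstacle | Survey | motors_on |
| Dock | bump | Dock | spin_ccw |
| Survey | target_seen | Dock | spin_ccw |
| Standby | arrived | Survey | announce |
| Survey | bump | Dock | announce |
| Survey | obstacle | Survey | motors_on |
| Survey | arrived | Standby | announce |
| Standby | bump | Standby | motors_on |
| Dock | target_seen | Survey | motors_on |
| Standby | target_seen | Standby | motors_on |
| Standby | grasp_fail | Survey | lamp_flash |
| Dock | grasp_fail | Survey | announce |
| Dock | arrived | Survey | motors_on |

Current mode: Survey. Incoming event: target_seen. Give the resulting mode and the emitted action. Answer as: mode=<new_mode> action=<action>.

current mode = Survey; filter table to that mode:
  (Survey, grasp_fail) → (Survey, announce)
  (Survey, target_seen) → (Dock, spin_ccw)  ← event matches
  (Survey, bump) → (Dock, announce)
  (Survey, obstacle) → (Survey, motors_on)
  (Survey, arrived) → (Standby, announce)
event = target_seen selects (Dock, spin_ccw)

mode=Dock action=spin_ccw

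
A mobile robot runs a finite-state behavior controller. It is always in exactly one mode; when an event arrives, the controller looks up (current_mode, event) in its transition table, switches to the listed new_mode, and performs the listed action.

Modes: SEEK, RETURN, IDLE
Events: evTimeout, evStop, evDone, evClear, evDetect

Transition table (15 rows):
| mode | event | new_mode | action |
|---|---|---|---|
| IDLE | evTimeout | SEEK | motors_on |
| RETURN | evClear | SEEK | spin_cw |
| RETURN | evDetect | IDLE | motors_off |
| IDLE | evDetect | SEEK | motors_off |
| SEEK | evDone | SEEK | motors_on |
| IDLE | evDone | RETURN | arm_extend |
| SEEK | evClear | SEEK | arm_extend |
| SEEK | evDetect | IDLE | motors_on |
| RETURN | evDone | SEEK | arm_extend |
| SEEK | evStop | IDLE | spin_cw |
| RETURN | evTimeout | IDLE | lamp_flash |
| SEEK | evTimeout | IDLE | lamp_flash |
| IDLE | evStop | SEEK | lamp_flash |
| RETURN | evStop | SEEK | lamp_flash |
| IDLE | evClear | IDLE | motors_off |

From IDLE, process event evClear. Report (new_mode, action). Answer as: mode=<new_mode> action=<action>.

current mode = IDLE; filter table to that mode:
  (IDLE, evTimeout) → (SEEK, motors_on)
  (IDLE, evDetect) → (SEEK, motors_off)
  (IDLE, evDone) → (RETURN, arm_extend)
  (IDLE, evStop) → (SEEK, lamp_flash)
  (IDLE, evClear) → (IDLE, motors_off)  ← event matches
event = evClear selects (IDLE, motors_off)

mode=IDLE action=motors_off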